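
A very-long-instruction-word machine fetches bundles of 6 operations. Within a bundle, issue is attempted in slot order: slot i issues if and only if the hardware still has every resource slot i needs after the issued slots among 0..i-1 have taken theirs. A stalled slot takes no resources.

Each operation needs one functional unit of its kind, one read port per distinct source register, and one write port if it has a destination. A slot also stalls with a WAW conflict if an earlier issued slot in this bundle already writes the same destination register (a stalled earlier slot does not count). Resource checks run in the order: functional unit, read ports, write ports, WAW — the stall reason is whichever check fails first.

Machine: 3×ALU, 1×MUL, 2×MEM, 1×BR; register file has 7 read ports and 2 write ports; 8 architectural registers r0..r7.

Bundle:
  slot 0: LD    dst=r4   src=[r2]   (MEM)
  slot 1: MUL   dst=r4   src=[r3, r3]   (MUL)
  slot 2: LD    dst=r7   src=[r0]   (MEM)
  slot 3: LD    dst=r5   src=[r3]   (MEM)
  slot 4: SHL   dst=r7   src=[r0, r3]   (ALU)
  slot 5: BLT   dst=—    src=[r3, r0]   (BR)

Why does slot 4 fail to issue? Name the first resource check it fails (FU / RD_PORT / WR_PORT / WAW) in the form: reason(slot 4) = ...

reason(slot 4) = WR_PORT

[0] MEM needs rd=1 wr=1: ok; after: ALU=3 MUL=1 MEM=1 BR=1, R=6, W=1
[1] MUL needs rd=1 wr=1: WAW; after: ALU=3 MUL=1 MEM=1 BR=1, R=6, W=1
[2] MEM needs rd=1 wr=1: ok; after: ALU=3 MUL=1 MEM=0 BR=1, R=5, W=0
[3] MEM needs rd=1 wr=1: FU; after: ALU=3 MUL=1 MEM=0 BR=1, R=5, W=0
[4] ALU needs rd=2 wr=1: WR_PORT; after: ALU=3 MUL=1 MEM=0 BR=1, R=5, W=0
[5] BR needs rd=2 wr=0: ok; after: ALU=3 MUL=1 MEM=0 BR=0, R=3, W=0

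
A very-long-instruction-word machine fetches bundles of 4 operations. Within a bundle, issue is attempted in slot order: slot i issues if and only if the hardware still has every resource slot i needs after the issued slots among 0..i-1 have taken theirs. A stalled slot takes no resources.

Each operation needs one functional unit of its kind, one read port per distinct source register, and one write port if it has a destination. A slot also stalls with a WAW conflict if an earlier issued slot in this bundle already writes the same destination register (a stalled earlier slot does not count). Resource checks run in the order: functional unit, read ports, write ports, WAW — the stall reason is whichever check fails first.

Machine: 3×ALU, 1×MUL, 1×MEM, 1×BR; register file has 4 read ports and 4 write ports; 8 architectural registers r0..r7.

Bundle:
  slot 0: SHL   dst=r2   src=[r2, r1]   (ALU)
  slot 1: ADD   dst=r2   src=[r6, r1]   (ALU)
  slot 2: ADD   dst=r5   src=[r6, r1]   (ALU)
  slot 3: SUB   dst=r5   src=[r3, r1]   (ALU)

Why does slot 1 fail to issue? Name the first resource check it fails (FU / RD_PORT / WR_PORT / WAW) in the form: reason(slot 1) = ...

#0 ALU src=r2,r1 dispatched  <A:2 Mu:1 Ld:1 B:1 rd:2 wr:3>
#1 ALU src=r6,r1 held:WAW  <A:2 Mu:1 Ld:1 B:1 rd:2 wr:3>
#2 ALU src=r6,r1 dispatched  <A:1 Mu:1 Ld:1 B:1 rd:0 wr:2>
#3 ALU src=r3,r1 held:RD_PORT  <A:1 Mu:1 Ld:1 B:1 rd:0 wr:2>

reason(slot 1) = WAW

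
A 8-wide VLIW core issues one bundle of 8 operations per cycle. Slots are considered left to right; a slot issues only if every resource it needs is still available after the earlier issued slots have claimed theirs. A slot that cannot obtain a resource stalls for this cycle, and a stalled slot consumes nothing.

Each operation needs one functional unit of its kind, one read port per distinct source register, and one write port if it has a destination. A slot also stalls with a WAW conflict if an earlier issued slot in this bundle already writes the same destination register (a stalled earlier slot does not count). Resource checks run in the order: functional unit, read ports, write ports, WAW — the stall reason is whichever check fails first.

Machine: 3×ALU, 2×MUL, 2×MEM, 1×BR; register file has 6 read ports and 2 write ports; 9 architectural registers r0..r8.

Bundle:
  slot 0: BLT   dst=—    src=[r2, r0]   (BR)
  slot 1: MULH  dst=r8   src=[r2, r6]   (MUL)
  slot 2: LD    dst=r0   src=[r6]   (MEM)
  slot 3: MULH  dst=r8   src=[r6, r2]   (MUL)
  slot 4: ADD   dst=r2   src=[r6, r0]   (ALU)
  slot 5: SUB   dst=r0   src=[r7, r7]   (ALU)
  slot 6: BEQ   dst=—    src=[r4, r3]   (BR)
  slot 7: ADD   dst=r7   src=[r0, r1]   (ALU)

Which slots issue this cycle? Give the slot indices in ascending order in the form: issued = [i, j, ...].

[0] BR needs rd=2 wr=0: ok; after: ALU=3 MUL=2 MEM=2 BR=0, R=4, W=2
[1] MUL needs rd=2 wr=1: ok; after: ALU=3 MUL=1 MEM=2 BR=0, R=2, W=1
[2] MEM needs rd=1 wr=1: ok; after: ALU=3 MUL=1 MEM=1 BR=0, R=1, W=0
[3] MUL needs rd=2 wr=1: RD_PORT; after: ALU=3 MUL=1 MEM=1 BR=0, R=1, W=0
[4] ALU needs rd=2 wr=1: RD_PORT; after: ALU=3 MUL=1 MEM=1 BR=0, R=1, W=0
[5] ALU needs rd=1 wr=1: WR_PORT; after: ALU=3 MUL=1 MEM=1 BR=0, R=1, W=0
[6] BR needs rd=2 wr=0: FU; after: ALU=3 MUL=1 MEM=1 BR=0, R=1, W=0
[7] ALU needs rd=2 wr=1: RD_PORT; after: ALU=3 MUL=1 MEM=1 BR=0, R=1, W=0

issued = [0, 1, 2]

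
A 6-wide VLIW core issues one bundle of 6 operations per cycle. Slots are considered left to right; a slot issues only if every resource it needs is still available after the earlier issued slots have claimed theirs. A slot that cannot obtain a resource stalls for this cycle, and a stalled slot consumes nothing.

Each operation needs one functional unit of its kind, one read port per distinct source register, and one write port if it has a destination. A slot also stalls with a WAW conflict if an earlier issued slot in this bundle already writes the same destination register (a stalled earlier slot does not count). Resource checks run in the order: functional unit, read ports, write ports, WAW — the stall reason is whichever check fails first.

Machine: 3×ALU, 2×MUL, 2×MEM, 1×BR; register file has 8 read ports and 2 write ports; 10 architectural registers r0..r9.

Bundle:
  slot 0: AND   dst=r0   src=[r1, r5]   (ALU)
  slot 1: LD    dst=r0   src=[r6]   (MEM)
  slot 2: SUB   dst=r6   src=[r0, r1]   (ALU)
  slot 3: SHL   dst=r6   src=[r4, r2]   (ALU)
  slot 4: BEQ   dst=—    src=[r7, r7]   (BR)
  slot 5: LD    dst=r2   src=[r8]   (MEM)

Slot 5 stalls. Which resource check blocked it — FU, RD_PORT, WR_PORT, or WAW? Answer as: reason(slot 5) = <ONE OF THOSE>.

slot 0 (ALU): ISSUE — free A2,Mu2,Ld2,B1 rp6 wp1
slot 1 (MEM): stall WAW — free A2,Mu2,Ld2,B1 rp6 wp1
slot 2 (ALU): ISSUE — free A1,Mu2,Ld2,B1 rp4 wp0
slot 3 (ALU): stall WR_PORT — free A1,Mu2,Ld2,B1 rp4 wp0
slot 4 (BR): ISSUE — free A1,Mu2,Ld2,B0 rp3 wp0
slot 5 (MEM): stall WR_PORT — free A1,Mu2,Ld2,B0 rp3 wp0

reason(slot 5) = WR_PORT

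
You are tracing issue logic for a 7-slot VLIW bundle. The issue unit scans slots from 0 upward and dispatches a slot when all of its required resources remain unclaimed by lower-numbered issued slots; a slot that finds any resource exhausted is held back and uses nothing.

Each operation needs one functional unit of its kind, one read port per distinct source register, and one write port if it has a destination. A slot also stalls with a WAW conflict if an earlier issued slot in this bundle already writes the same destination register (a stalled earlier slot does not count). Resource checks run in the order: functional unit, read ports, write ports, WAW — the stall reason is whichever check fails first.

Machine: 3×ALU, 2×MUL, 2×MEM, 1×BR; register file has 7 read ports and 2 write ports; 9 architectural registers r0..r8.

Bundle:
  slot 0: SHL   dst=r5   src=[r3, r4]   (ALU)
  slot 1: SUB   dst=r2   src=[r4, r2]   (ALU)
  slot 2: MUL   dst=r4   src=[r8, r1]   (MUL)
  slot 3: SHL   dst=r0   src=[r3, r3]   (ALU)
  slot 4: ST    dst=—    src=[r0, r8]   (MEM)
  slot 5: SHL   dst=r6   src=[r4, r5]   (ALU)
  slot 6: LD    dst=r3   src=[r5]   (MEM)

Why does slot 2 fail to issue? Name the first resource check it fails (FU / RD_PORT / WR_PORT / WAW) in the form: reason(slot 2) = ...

(0) want 1×ALU +2rd +1wr — yes → AL2|MU2|ME2|BR1|rd5|wr1
(1) want 1×ALU +2rd +1wr — yes → AL1|MU2|ME2|BR1|rd3|wr0
(2) want 1×MUL +2rd +1wr — WR_PORT → AL1|MU2|ME2|BR1|rd3|wr0
(3) want 1×ALU +1rd +1wr — WR_PORT → AL1|MU2|ME2|BR1|rd3|wr0
(4) want 1×MEM +2rd +0wr — yes → AL1|MU2|ME1|BR1|rd1|wr0
(5) want 1×ALU +2rd +1wr — RD_PORT → AL1|MU2|ME1|BR1|rd1|wr0
(6) want 1×MEM +1rd +1wr — WR_PORT → AL1|MU2|ME1|BR1|rd1|wr0

reason(slot 2) = WR_PORT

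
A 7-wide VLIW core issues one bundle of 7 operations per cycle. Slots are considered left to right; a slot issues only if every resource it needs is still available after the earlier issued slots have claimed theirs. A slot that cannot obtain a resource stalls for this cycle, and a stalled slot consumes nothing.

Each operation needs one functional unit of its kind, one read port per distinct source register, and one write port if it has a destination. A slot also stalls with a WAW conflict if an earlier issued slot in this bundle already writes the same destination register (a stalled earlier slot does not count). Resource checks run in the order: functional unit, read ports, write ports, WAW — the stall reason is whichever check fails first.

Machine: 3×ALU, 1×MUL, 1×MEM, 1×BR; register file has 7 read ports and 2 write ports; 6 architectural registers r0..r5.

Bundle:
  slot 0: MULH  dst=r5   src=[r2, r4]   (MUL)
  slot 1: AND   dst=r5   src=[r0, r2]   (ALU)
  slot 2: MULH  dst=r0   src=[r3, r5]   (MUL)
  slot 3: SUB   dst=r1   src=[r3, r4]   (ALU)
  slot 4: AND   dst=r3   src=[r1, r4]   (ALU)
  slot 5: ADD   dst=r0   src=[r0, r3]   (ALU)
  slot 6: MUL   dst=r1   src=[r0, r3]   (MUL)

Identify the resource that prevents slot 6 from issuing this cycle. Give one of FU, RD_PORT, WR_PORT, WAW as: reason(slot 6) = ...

[0] MUL needs rd=2 wr=1: ok; after: ALU=3 MUL=0 MEM=1 BR=1, R=5, W=1
[1] ALU needs rd=2 wr=1: WAW; after: ALU=3 MUL=0 MEM=1 BR=1, R=5, W=1
[2] MUL needs rd=2 wr=1: FU; after: ALU=3 MUL=0 MEM=1 BR=1, R=5, W=1
[3] ALU needs rd=2 wr=1: ok; after: ALU=2 MUL=0 MEM=1 BR=1, R=3, W=0
[4] ALU needs rd=2 wr=1: WR_PORT; after: ALU=2 MUL=0 MEM=1 BR=1, R=3, W=0
[5] ALU needs rd=2 wr=1: WR_PORT; after: ALU=2 MUL=0 MEM=1 BR=1, R=3, W=0
[6] MUL needs rd=2 wr=1: FU; after: ALU=2 MUL=0 MEM=1 BR=1, R=3, W=0

reason(slot 6) = FU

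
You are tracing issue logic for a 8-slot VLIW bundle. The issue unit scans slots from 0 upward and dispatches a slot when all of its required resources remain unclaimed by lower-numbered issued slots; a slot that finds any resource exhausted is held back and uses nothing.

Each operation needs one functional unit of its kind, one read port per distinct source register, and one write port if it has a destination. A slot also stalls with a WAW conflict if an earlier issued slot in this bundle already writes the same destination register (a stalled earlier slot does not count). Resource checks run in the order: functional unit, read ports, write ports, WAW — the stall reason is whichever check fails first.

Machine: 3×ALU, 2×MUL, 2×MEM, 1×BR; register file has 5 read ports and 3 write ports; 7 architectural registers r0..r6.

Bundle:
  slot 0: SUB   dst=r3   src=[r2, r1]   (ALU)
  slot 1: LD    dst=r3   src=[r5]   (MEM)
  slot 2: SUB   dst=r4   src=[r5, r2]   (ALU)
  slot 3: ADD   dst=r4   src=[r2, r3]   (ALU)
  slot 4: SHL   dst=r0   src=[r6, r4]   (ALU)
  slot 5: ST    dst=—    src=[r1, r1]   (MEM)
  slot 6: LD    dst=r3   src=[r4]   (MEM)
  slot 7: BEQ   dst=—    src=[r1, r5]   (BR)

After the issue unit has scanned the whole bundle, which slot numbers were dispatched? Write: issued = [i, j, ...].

issued = [0, 2, 5]

#0 ALU src=r2,r1 dispatched  <A:2 Mu:2 Ld:2 B:1 rd:3 wr:2>
#1 MEM src=r5 held:WAW  <A:2 Mu:2 Ld:2 B:1 rd:3 wr:2>
#2 ALU src=r5,r2 dispatched  <A:1 Mu:2 Ld:2 B:1 rd:1 wr:1>
#3 ALU src=r2,r3 held:RD_PORT  <A:1 Mu:2 Ld:2 B:1 rd:1 wr:1>
#4 ALU src=r6,r4 held:RD_PORT  <A:1 Mu:2 Ld:2 B:1 rd:1 wr:1>
#5 MEM src=r1,r1 dispatched  <A:1 Mu:2 Ld:1 B:1 rd:0 wr:1>
#6 MEM src=r4 held:RD_PORT  <A:1 Mu:2 Ld:1 B:1 rd:0 wr:1>
#7 BR src=r1,r5 held:RD_PORT  <A:1 Mu:2 Ld:1 B:1 rd:0 wr:1>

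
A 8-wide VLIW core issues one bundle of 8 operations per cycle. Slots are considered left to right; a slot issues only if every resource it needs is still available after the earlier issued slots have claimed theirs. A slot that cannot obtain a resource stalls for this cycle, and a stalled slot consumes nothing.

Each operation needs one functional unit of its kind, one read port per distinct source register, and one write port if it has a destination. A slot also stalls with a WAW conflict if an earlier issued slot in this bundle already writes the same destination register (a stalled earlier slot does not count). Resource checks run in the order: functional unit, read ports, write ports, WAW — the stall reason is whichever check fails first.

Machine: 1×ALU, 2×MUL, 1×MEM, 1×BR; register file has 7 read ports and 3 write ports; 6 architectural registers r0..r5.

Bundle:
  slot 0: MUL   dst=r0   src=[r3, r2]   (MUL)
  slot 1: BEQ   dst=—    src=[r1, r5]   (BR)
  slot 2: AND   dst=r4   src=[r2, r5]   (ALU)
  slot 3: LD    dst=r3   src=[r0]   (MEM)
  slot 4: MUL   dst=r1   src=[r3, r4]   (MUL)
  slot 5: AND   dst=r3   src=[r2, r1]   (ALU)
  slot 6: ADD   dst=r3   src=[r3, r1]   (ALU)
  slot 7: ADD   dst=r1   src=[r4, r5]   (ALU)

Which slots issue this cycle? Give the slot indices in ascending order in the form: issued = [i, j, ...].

issued = [0, 1, 2, 3]

[0] MUL needs rd=2 wr=1: ok; after: ALU=1 MUL=1 MEM=1 BR=1, R=5, W=2
[1] BR needs rd=2 wr=0: ok; after: ALU=1 MUL=1 MEM=1 BR=0, R=3, W=2
[2] ALU needs rd=2 wr=1: ok; after: ALU=0 MUL=1 MEM=1 BR=0, R=1, W=1
[3] MEM needs rd=1 wr=1: ok; after: ALU=0 MUL=1 MEM=0 BR=0, R=0, W=0
[4] MUL needs rd=2 wr=1: RD_PORT; after: ALU=0 MUL=1 MEM=0 BR=0, R=0, W=0
[5] ALU needs rd=2 wr=1: FU; after: ALU=0 MUL=1 MEM=0 BR=0, R=0, W=0
[6] ALU needs rd=2 wr=1: FU; after: ALU=0 MUL=1 MEM=0 BR=0, R=0, W=0
[7] ALU needs rd=2 wr=1: FU; after: ALU=0 MUL=1 MEM=0 BR=0, R=0, W=0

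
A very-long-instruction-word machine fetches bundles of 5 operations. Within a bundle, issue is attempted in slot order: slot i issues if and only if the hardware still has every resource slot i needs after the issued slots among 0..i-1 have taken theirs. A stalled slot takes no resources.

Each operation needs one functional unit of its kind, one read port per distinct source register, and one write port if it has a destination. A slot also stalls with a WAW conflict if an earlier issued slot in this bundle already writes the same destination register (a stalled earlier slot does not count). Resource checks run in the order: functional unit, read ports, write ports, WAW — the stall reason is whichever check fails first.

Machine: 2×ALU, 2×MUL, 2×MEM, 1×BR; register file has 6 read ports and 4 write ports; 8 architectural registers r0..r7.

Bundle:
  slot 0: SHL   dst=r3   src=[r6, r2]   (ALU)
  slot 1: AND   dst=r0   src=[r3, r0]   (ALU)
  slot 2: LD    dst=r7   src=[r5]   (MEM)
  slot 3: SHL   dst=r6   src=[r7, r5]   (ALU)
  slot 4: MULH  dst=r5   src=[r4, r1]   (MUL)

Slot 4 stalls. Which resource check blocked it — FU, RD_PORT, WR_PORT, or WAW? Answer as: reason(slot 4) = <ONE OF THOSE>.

reason(slot 4) = RD_PORT

[0] ALU needs rd=2 wr=1: ok; after: ALU=1 MUL=2 MEM=2 BR=1, R=4, W=3
[1] ALU needs rd=2 wr=1: ok; after: ALU=0 MUL=2 MEM=2 BR=1, R=2, W=2
[2] MEM needs rd=1 wr=1: ok; after: ALU=0 MUL=2 MEM=1 BR=1, R=1, W=1
[3] ALU needs rd=2 wr=1: FU; after: ALU=0 MUL=2 MEM=1 BR=1, R=1, W=1
[4] MUL needs rd=2 wr=1: RD_PORT; after: ALU=0 MUL=2 MEM=1 BR=1, R=1, W=1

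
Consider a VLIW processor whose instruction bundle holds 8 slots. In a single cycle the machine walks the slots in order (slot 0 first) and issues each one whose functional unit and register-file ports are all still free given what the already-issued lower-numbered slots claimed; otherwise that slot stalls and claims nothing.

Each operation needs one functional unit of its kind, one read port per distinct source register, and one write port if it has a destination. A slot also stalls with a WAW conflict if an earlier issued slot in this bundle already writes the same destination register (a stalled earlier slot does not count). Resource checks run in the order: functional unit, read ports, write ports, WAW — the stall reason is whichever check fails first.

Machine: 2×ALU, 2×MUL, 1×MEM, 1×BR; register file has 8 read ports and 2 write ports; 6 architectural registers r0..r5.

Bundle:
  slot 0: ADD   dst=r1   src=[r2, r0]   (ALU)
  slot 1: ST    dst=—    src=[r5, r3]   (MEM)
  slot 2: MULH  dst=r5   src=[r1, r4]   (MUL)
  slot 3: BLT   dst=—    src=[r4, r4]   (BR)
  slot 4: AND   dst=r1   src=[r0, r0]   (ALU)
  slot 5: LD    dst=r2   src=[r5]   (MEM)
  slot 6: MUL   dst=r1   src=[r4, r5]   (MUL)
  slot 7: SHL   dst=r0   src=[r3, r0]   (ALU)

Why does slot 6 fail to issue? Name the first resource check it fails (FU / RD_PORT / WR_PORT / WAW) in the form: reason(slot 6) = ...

reason(slot 6) = RD_PORT

[0] ALU needs rd=2 wr=1: ok; after: ALU=1 MUL=2 MEM=1 BR=1, R=6, W=1
[1] MEM needs rd=2 wr=0: ok; after: ALU=1 MUL=2 MEM=0 BR=1, R=4, W=1
[2] MUL needs rd=2 wr=1: ok; after: ALU=1 MUL=1 MEM=0 BR=1, R=2, W=0
[3] BR needs rd=1 wr=0: ok; after: ALU=1 MUL=1 MEM=0 BR=0, R=1, W=0
[4] ALU needs rd=1 wr=1: WR_PORT; after: ALU=1 MUL=1 MEM=0 BR=0, R=1, W=0
[5] MEM needs rd=1 wr=1: FU; after: ALU=1 MUL=1 MEM=0 BR=0, R=1, W=0
[6] MUL needs rd=2 wr=1: RD_PORT; after: ALU=1 MUL=1 MEM=0 BR=0, R=1, W=0
[7] ALU needs rd=2 wr=1: RD_PORT; after: ALU=1 MUL=1 MEM=0 BR=0, R=1, W=0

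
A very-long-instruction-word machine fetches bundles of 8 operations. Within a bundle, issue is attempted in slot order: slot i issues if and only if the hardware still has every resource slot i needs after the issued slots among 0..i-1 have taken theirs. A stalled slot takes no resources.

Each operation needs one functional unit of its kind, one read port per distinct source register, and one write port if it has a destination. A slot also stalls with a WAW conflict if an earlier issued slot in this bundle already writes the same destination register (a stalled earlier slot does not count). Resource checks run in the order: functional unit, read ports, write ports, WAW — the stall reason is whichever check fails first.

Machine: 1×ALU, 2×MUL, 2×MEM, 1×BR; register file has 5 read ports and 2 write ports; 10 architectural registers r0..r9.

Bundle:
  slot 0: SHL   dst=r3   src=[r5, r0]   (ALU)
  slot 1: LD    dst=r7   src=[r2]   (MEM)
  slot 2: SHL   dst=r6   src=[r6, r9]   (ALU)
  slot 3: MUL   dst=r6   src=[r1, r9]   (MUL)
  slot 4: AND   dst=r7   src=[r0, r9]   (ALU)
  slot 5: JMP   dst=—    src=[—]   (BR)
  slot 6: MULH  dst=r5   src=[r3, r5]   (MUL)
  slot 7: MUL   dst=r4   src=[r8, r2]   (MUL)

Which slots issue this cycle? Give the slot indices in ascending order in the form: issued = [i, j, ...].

issued = [0, 1, 5]

slot 0 (ALU): ISSUE — free A0,Mu2,Ld2,B1 rp3 wp1
slot 1 (MEM): ISSUE — free A0,Mu2,Ld1,B1 rp2 wp0
slot 2 (ALU): stall FU — free A0,Mu2,Ld1,B1 rp2 wp0
slot 3 (MUL): stall WR_PORT — free A0,Mu2,Ld1,B1 rp2 wp0
slot 4 (ALU): stall FU — free A0,Mu2,Ld1,B1 rp2 wp0
slot 5 (BR): ISSUE — free A0,Mu2,Ld1,B0 rp2 wp0
slot 6 (MUL): stall WR_PORT — free A0,Mu2,Ld1,B0 rp2 wp0
slot 7 (MUL): stall WR_PORT — free A0,Mu2,Ld1,B0 rp2 wp0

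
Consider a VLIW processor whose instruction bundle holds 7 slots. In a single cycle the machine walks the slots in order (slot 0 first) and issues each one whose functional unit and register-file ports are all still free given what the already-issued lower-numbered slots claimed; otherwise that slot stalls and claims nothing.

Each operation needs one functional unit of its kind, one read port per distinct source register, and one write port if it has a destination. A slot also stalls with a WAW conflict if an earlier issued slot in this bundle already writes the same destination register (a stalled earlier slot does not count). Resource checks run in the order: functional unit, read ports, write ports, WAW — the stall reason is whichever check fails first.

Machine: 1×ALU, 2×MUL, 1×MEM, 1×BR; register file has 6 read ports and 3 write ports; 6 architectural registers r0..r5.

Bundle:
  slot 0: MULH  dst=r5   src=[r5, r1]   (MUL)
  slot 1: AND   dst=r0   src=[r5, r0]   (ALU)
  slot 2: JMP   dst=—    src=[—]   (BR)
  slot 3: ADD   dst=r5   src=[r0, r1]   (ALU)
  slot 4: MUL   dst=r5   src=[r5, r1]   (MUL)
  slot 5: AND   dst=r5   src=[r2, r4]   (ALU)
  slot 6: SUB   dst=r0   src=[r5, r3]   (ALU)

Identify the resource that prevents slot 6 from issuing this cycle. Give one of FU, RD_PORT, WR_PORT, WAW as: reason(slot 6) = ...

reason(slot 6) = FU

#0 MUL src=r5,r1 dispatched  <A:1 Mu:1 Ld:1 B:1 rd:4 wr:2>
#1 ALU src=r5,r0 dispatched  <A:0 Mu:1 Ld:1 B:1 rd:2 wr:1>
#2 BR src=- dispatched  <A:0 Mu:1 Ld:1 B:0 rd:2 wr:1>
#3 ALU src=r0,r1 held:FU  <A:0 Mu:1 Ld:1 B:0 rd:2 wr:1>
#4 MUL src=r5,r1 held:WAW  <A:0 Mu:1 Ld:1 B:0 rd:2 wr:1>
#5 ALU src=r2,r4 held:FU  <A:0 Mu:1 Ld:1 B:0 rd:2 wr:1>
#6 ALU src=r5,r3 held:FU  <A:0 Mu:1 Ld:1 B:0 rd:2 wr:1>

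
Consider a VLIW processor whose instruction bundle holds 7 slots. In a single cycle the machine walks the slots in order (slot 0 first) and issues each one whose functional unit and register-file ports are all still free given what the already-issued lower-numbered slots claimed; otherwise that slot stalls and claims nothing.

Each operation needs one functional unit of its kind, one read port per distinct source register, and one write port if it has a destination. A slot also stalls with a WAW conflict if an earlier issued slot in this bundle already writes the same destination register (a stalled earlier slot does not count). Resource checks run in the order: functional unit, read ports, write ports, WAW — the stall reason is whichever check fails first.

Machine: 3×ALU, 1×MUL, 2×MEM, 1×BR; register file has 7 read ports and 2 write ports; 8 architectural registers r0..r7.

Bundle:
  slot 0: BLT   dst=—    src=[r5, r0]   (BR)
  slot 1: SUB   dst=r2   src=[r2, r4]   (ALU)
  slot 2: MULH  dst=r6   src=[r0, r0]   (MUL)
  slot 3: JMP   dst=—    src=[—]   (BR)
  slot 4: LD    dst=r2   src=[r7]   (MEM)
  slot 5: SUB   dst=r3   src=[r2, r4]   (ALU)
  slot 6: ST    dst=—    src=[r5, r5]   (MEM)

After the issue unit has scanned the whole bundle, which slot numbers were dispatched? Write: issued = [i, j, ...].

issued = [0, 1, 2, 6]

#0 BR src=r5,r0 dispatched  <A:3 Mu:1 Ld:2 B:0 rd:5 wr:2>
#1 ALU src=r2,r4 dispatched  <A:2 Mu:1 Ld:2 B:0 rd:3 wr:1>
#2 MUL src=r0,r0 dispatched  <A:2 Mu:0 Ld:2 B:0 rd:2 wr:0>
#3 BR src=- held:FU  <A:2 Mu:0 Ld:2 B:0 rd:2 wr:0>
#4 MEM src=r7 held:WR_PORT  <A:2 Mu:0 Ld:2 B:0 rd:2 wr:0>
#5 ALU src=r2,r4 held:WR_PORT  <A:2 Mu:0 Ld:2 B:0 rd:2 wr:0>
#6 MEM src=r5,r5 dispatched  <A:2 Mu:0 Ld:1 B:0 rd:1 wr:0>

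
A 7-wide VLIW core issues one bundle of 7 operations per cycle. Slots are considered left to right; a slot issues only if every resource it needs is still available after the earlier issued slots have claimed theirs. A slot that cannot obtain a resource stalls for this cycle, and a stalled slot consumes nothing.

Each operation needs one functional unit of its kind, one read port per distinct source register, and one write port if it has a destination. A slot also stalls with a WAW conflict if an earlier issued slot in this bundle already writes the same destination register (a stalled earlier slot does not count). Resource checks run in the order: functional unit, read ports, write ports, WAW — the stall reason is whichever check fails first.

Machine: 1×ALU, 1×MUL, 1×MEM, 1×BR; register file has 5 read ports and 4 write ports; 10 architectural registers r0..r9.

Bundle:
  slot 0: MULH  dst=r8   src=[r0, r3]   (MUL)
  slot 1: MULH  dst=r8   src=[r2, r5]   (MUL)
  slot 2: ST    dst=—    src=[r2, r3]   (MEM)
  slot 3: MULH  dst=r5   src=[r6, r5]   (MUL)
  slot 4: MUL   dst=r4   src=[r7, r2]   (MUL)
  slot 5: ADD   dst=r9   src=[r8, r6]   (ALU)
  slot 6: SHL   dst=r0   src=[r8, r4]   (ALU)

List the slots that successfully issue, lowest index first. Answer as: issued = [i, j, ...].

issued = [0, 2]

#0 MUL src=r0,r3 dispatched  <A:1 Mu:0 Ld:1 B:1 rd:3 wr:3>
#1 MUL src=r2,r5 held:FU  <A:1 Mu:0 Ld:1 B:1 rd:3 wr:3>
#2 MEM src=r2,r3 dispatched  <A:1 Mu:0 Ld:0 B:1 rd:1 wr:3>
#3 MUL src=r6,r5 held:FU  <A:1 Mu:0 Ld:0 B:1 rd:1 wr:3>
#4 MUL src=r7,r2 held:FU  <A:1 Mu:0 Ld:0 B:1 rd:1 wr:3>
#5 ALU src=r8,r6 held:RD_PORT  <A:1 Mu:0 Ld:0 B:1 rd:1 wr:3>
#6 ALU src=r8,r4 held:RD_PORT  <A:1 Mu:0 Ld:0 B:1 rd:1 wr:3>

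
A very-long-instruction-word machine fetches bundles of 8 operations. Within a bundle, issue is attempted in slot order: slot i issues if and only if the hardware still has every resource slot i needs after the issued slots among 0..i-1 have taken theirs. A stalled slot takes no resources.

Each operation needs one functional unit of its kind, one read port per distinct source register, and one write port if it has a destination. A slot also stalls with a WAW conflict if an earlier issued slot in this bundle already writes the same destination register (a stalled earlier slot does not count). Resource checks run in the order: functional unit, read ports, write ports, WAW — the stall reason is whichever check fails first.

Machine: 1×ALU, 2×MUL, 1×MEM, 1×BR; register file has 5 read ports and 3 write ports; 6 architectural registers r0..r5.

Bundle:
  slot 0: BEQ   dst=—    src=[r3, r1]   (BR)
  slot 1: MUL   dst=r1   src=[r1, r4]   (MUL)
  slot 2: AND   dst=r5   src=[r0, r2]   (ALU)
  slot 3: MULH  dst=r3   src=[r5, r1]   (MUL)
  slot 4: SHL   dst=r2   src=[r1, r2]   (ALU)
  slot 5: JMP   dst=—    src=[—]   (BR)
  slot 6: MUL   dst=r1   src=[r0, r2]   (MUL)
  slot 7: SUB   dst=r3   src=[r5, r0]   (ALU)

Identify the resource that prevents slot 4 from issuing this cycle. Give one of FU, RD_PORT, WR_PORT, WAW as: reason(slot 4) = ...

[0] BR needs rd=2 wr=0: ok; after: ALU=1 MUL=2 MEM=1 BR=0, R=3, W=3
[1] MUL needs rd=2 wr=1: ok; after: ALU=1 MUL=1 MEM=1 BR=0, R=1, W=2
[2] ALU needs rd=2 wr=1: RD_PORT; after: ALU=1 MUL=1 MEM=1 BR=0, R=1, W=2
[3] MUL needs rd=2 wr=1: RD_PORT; after: ALU=1 MUL=1 MEM=1 BR=0, R=1, W=2
[4] ALU needs rd=2 wr=1: RD_PORT; after: ALU=1 MUL=1 MEM=1 BR=0, R=1, W=2
[5] BR needs rd=0 wr=0: FU; after: ALU=1 MUL=1 MEM=1 BR=0, R=1, W=2
[6] MUL needs rd=2 wr=1: RD_PORT; after: ALU=1 MUL=1 MEM=1 BR=0, R=1, W=2
[7] ALU needs rd=2 wr=1: RD_PORT; after: ALU=1 MUL=1 MEM=1 BR=0, R=1, W=2

reason(slot 4) = RD_PORT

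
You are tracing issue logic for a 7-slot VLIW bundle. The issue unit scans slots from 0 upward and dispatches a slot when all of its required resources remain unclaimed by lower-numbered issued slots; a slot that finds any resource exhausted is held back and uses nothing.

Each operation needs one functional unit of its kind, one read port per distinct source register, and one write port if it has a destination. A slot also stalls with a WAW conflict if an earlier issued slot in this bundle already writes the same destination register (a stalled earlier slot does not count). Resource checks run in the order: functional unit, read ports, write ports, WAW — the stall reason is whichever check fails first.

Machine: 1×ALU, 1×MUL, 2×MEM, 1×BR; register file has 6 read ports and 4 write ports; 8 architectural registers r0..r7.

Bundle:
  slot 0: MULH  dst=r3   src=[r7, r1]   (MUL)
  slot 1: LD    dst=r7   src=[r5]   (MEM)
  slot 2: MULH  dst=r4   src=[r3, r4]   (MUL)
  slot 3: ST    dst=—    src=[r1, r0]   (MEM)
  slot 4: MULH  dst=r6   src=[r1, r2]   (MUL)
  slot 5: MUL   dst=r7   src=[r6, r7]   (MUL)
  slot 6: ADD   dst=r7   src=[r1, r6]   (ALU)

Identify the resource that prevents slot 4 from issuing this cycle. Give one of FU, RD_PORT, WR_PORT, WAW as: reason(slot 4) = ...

#0 MUL src=r7,r1 dispatched  <A:1 Mu:0 Ld:2 B:1 rd:4 wr:3>
#1 MEM src=r5 dispatched  <A:1 Mu:0 Ld:1 B:1 rd:3 wr:2>
#2 MUL src=r3,r4 held:FU  <A:1 Mu:0 Ld:1 B:1 rd:3 wr:2>
#3 MEM src=r1,r0 dispatched  <A:1 Mu:0 Ld:0 B:1 rd:1 wr:2>
#4 MUL src=r1,r2 held:FU  <A:1 Mu:0 Ld:0 B:1 rd:1 wr:2>
#5 MUL src=r6,r7 held:FU  <A:1 Mu:0 Ld:0 B:1 rd:1 wr:2>
#6 ALU src=r1,r6 held:RD_PORT  <A:1 Mu:0 Ld:0 B:1 rd:1 wr:2>

reason(slot 4) = FU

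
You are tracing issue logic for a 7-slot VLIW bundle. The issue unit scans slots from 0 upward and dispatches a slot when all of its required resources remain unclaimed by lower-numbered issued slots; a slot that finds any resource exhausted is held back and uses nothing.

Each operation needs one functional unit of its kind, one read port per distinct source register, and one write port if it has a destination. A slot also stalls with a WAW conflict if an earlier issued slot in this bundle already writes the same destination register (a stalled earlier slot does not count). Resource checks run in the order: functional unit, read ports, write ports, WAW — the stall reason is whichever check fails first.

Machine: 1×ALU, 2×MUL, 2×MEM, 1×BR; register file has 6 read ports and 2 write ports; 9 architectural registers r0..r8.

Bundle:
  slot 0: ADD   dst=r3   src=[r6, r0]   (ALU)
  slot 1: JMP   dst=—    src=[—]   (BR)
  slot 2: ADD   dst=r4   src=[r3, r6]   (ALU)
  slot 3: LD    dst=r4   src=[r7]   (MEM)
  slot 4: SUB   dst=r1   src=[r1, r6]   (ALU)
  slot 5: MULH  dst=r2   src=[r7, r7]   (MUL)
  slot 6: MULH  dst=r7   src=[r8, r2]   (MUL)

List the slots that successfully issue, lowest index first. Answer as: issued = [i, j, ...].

issued = [0, 1, 3]

  0. ALU→r3 ⇒ go  {0A/2Mu/2Ld/1B | 4r 1w}
  1. BR ⇒ go  {0A/2Mu/2Ld/0B | 4r 1w}
  2. ALU→r4 ⇒ no(FU)  {0A/2Mu/2Ld/0B | 4r 1w}
  3. MEM→r4 ⇒ go  {0A/2Mu/1Ld/0B | 3r 0w}
  4. ALU→r1 ⇒ no(FU)  {0A/2Mu/1Ld/0B | 3r 0w}
  5. MUL→r2 ⇒ no(WR_PORT)  {0A/2Mu/1Ld/0B | 3r 0w}
  6. MUL→r7 ⇒ no(WR_PORT)  {0A/2Mu/1Ld/0B | 3r 0w}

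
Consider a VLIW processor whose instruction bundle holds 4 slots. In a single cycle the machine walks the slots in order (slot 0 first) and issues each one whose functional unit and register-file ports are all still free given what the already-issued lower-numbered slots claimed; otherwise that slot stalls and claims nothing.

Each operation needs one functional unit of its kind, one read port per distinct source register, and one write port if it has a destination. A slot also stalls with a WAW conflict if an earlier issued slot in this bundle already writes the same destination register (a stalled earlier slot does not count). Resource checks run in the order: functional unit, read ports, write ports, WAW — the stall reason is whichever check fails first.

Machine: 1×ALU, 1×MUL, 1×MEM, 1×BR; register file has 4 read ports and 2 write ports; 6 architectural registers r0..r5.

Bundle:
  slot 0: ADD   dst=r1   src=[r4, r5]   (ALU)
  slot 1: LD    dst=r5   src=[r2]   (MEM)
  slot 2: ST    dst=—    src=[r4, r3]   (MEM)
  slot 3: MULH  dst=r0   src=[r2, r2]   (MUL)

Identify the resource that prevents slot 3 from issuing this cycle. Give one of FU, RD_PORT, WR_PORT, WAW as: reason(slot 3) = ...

#0 ALU src=r4,r5 dispatched  <A:0 Mu:1 Ld:1 B:1 rd:2 wr:1>
#1 MEM src=r2 dispatched  <A:0 Mu:1 Ld:0 B:1 rd:1 wr:0>
#2 MEM src=r4,r3 held:FU  <A:0 Mu:1 Ld:0 B:1 rd:1 wr:0>
#3 MUL src=r2,r2 held:WR_PORT  <A:0 Mu:1 Ld:0 B:1 rd:1 wr:0>

reason(slot 3) = WR_PORT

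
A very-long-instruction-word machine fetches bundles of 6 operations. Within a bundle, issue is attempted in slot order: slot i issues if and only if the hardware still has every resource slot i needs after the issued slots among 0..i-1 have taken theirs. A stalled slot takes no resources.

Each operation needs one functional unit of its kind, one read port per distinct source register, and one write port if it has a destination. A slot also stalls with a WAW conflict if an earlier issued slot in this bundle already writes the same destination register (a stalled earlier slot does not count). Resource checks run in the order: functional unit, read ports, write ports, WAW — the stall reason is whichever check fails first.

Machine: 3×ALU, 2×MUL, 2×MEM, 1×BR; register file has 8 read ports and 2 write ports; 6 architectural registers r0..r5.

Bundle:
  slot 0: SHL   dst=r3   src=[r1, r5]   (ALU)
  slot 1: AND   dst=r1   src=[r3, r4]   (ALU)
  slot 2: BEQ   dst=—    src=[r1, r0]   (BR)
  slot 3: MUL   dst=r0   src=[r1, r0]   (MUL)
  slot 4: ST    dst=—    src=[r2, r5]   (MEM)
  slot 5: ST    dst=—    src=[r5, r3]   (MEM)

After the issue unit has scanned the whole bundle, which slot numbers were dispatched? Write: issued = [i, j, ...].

issued = [0, 1, 2, 4]

  0. ALU→r3 ⇒ go  {2A/2Mu/2Ld/1B | 6r 1w}
  1. ALU→r1 ⇒ go  {1A/2Mu/2Ld/1B | 4r 0w}
  2. BR ⇒ go  {1A/2Mu/2Ld/0B | 2r 0w}
  3. MUL→r0 ⇒ no(WR_PORT)  {1A/2Mu/2Ld/0B | 2r 0w}
  4. MEM ⇒ go  {1A/2Mu/1Ld/0B | 0r 0w}
  5. MEM ⇒ no(RD_PORT)  {1A/2Mu/1Ld/0B | 0r 0w}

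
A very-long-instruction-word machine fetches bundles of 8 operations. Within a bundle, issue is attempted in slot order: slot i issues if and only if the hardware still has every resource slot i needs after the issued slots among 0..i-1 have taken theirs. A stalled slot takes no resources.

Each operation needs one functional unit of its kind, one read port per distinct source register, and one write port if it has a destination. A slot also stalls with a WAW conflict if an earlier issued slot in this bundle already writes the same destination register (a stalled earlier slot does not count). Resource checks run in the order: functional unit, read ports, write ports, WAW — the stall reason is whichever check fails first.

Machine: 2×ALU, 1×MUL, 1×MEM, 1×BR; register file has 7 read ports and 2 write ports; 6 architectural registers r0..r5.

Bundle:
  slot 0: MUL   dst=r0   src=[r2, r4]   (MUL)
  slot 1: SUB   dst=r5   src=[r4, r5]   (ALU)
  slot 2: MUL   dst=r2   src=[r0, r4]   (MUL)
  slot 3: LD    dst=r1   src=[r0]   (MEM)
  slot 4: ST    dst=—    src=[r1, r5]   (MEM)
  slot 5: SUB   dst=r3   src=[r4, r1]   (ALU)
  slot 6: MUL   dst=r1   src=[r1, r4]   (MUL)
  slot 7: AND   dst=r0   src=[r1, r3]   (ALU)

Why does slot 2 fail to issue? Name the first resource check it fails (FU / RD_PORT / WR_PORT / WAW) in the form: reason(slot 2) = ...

slot 0 (MUL): ISSUE — free A2,Mu0,Ld1,B1 rp5 wp1
slot 1 (ALU): ISSUE — free A1,Mu0,Ld1,B1 rp3 wp0
slot 2 (MUL): stall FU — free A1,Mu0,Ld1,B1 rp3 wp0
slot 3 (MEM): stall WR_PORT — free A1,Mu0,Ld1,B1 rp3 wp0
slot 4 (MEM): ISSUE — free A1,Mu0,Ld0,B1 rp1 wp0
slot 5 (ALU): stall RD_PORT — free A1,Mu0,Ld0,B1 rp1 wp0
slot 6 (MUL): stall FU — free A1,Mu0,Ld0,B1 rp1 wp0
slot 7 (ALU): stall RD_PORT — free A1,Mu0,Ld0,B1 rp1 wp0

reason(slot 2) = FU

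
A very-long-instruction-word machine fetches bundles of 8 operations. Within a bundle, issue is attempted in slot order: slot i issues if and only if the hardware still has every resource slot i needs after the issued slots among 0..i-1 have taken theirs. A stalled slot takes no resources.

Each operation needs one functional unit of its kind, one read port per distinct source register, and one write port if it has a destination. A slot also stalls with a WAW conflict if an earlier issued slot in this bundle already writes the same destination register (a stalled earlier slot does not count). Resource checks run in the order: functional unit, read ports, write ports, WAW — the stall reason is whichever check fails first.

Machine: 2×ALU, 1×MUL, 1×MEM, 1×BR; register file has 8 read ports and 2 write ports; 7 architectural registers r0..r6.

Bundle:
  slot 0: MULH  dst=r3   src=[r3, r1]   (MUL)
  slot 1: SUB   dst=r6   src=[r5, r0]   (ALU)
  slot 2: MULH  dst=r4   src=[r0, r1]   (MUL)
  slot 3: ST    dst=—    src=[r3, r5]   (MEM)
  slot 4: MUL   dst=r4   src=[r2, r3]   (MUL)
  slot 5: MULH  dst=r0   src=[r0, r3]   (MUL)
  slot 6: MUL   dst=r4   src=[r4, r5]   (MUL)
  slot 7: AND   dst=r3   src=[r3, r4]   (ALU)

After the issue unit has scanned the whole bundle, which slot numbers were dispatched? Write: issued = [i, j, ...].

issued = [0, 1, 3]

  0. MUL→r3 ⇒ go  {2A/0Mu/1Ld/1B | 6r 1w}
  1. ALU→r6 ⇒ go  {1A/0Mu/1Ld/1B | 4r 0w}
  2. MUL→r4 ⇒ no(FU)  {1A/0Mu/1Ld/1B | 4r 0w}
  3. MEM ⇒ go  {1A/0Mu/0Ld/1B | 2r 0w}
  4. MUL→r4 ⇒ no(FU)  {1A/0Mu/0Ld/1B | 2r 0w}
  5. MUL→r0 ⇒ no(FU)  {1A/0Mu/0Ld/1B | 2r 0w}
  6. MUL→r4 ⇒ no(FU)  {1A/0Mu/0Ld/1B | 2r 0w}
  7. ALU→r3 ⇒ no(WR_PORT)  {1A/0Mu/0Ld/1B | 2r 0w}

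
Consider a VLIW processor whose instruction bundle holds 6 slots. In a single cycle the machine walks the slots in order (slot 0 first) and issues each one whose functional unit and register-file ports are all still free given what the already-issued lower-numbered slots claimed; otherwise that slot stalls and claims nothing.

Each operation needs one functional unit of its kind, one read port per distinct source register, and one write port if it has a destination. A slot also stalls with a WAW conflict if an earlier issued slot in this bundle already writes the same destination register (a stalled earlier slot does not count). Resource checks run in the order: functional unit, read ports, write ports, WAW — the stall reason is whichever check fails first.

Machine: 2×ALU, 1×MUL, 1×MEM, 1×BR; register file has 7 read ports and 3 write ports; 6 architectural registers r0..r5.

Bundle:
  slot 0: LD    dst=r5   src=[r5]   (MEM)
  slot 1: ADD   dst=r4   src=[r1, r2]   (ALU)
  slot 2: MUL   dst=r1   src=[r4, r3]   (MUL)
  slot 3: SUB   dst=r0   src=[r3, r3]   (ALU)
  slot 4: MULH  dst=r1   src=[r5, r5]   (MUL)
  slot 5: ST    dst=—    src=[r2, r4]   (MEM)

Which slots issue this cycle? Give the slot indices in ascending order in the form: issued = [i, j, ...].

slot 0 (MEM): ISSUE — free A2,Mu1,Ld0,B1 rp6 wp2
slot 1 (ALU): ISSUE — free A1,Mu1,Ld0,B1 rp4 wp1
slot 2 (MUL): ISSUE — free A1,Mu0,Ld0,B1 rp2 wp0
slot 3 (ALU): stall WR_PORT — free A1,Mu0,Ld0,B1 rp2 wp0
slot 4 (MUL): stall FU — free A1,Mu0,Ld0,B1 rp2 wp0
slot 5 (MEM): stall FU — free A1,Mu0,Ld0,B1 rp2 wp0

issued = [0, 1, 2]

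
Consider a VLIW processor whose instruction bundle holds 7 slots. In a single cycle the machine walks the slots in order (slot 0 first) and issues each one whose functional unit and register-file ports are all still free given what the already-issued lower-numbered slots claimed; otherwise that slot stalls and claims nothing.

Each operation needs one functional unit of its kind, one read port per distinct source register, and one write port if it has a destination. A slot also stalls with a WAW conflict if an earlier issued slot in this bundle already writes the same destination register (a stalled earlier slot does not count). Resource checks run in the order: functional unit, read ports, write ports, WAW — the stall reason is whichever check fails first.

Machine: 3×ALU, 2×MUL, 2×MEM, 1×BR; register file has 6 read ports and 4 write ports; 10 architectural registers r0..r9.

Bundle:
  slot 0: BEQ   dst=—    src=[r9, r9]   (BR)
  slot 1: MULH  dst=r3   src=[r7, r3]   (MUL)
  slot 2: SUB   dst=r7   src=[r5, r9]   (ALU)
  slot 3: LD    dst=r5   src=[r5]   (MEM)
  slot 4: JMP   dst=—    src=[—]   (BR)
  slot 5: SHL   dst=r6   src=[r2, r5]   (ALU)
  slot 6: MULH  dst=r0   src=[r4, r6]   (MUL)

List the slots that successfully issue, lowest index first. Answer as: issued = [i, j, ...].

issued = [0, 1, 2, 3]

#0 BR src=r9,r9 dispatched  <A:3 Mu:2 Ld:2 B:0 rd:5 wr:4>
#1 MUL src=r7,r3 dispatched  <A:3 Mu:1 Ld:2 B:0 rd:3 wr:3>
#2 ALU src=r5,r9 dispatched  <A:2 Mu:1 Ld:2 B:0 rd:1 wr:2>
#3 MEM src=r5 dispatched  <A:2 Mu:1 Ld:1 B:0 rd:0 wr:1>
#4 BR src=- held:FU  <A:2 Mu:1 Ld:1 B:0 rd:0 wr:1>
#5 ALU src=r2,r5 held:RD_PORT  <A:2 Mu:1 Ld:1 B:0 rd:0 wr:1>
#6 MUL src=r4,r6 held:RD_PORT  <A:2 Mu:1 Ld:1 B:0 rd:0 wr:1>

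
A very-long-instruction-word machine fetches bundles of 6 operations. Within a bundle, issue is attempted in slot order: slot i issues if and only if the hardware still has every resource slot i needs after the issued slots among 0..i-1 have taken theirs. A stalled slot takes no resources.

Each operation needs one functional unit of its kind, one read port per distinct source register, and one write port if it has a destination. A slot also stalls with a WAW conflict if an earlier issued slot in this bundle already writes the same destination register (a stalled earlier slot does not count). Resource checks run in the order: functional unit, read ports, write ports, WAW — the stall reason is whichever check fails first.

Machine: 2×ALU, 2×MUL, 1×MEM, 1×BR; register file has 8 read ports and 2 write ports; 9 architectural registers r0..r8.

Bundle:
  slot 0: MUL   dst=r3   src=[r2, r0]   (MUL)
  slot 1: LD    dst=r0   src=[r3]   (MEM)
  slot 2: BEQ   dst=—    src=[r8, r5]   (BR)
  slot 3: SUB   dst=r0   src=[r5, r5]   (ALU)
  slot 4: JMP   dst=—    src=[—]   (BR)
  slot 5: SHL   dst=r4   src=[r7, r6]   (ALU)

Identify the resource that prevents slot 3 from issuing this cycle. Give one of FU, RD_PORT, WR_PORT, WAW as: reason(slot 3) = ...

reason(slot 3) = WR_PORT

[0] MUL needs rd=2 wr=1: ok; after: ALU=2 MUL=1 MEM=1 BR=1, R=6, W=1
[1] MEM needs rd=1 wr=1: ok; after: ALU=2 MUL=1 MEM=0 BR=1, R=5, W=0
[2] BR needs rd=2 wr=0: ok; after: ALU=2 MUL=1 MEM=0 BR=0, R=3, W=0
[3] ALU needs rd=1 wr=1: WR_PORT; after: ALU=2 MUL=1 MEM=0 BR=0, R=3, W=0
[4] BR needs rd=0 wr=0: FU; after: ALU=2 MUL=1 MEM=0 BR=0, R=3, W=0
[5] ALU needs rd=2 wr=1: WR_PORT; after: ALU=2 MUL=1 MEM=0 BR=0, R=3, W=0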